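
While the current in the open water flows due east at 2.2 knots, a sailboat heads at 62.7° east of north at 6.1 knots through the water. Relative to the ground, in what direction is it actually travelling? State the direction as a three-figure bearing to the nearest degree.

070°

Taking east as x and north as y: velocity relative to the water = (5.421, 2.798) knots; the water relative to ground = (2.200, 0.000) knots.
Velocity relative to ground = (5.421, 2.798) + (2.200, 0.000) = (7.621, 2.798) knots.
Bearing = atan2(7.62, 2.80) = 69.84° clockwise from north.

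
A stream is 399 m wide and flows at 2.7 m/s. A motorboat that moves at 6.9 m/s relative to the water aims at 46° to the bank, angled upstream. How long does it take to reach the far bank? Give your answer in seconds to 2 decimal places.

80.39 s

The component of the motorboat's velocity perpendicular to the bank is 6.9 × sin 46° = 4.963 m/s.
Only the cross-stream component determines the crossing time; the current contributes nothing perpendicular to the bank.
Time = 399 / 4.963 = 80.388 s.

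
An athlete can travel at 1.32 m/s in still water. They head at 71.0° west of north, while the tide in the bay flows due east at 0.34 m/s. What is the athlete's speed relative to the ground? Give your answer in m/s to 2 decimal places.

Taking east as x and north as y: velocity relative to the water = (-1.248, 0.430) m/s; the water relative to ground = (0.340, 0.000) m/s.
Velocity relative to ground = (-1.248, 0.430) + (0.340, 0.000) = (-0.908, 0.430) m/s.
Speed = |(-0.908, 0.430)| = 1.005 m/s.

1.00 m/s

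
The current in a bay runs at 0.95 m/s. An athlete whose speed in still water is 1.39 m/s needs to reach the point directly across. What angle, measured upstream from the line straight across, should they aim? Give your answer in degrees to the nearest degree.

To cancel the current, the upstream component of the athlete's velocity must equal the flow: 1.39 sin θ = 0.95.
sin θ = 0.95 / 1.39 = 0.6835.
θ = arcsin(0.6835) = 43.114°.

43°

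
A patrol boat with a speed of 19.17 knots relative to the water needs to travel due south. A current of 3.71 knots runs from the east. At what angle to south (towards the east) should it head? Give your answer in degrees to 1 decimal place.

11.2°

The current pushes perpendicular to the desired track; the heading must have a component into the current equal to 3.71 knots: 19.17 sin θ = 3.71.
sin θ = 0.1935, so θ = 11.159°.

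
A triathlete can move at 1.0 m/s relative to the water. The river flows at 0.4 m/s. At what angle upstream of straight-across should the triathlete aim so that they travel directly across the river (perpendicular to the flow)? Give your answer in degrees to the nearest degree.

24°

To cancel the current, the upstream component of the triathlete's velocity must equal the flow: 1.0 sin θ = 0.4.
sin θ = 0.4 / 1.0 = 0.4000.
θ = arcsin(0.4000) = 23.578°.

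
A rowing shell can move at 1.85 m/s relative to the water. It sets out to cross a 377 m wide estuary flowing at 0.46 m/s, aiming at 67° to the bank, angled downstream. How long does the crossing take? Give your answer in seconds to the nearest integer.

221 s

The component of the rowing shell's velocity perpendicular to the bank is 1.85 × sin 67° = 1.703 m/s.
The flow acts along the bank and has no component across it.
Time = 377 / 1.703 = 221.383 s.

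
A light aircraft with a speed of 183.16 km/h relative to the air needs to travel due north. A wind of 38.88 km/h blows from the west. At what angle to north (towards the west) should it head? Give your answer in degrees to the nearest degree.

12°

The wind pushes perpendicular to the desired track; the heading must have a component into the wind equal to 38.88 km/h: 183.16 sin θ = 38.88.
sin θ = 0.2123, so θ = 12.256°.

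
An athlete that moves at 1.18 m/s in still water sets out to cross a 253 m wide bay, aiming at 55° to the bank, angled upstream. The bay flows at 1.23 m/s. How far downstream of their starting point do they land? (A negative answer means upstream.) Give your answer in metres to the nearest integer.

Perpendicular speed = 0.967 m/s; crossing time = 253 / 0.967 = 261.742 s.
Net downstream speed = 0.553 m/s.
Drift = 0.553 × 261.742 = 144.791 m (downstream).

145 m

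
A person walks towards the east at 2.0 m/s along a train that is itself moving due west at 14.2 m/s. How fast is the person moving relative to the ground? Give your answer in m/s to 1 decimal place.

Taking east as x and north as y: train velocity = (-14.200, 0.000) m/s; person velocity relative to train = (2.000, 0.000) m/s.
Velocity relative to ground = (-14.200, 0.000) + (2.000, 0.000) = (-12.200, 0.000) m/s.
Speed = |(-12.200, 0.000)| = 12.200 m/s.

12.2 m/s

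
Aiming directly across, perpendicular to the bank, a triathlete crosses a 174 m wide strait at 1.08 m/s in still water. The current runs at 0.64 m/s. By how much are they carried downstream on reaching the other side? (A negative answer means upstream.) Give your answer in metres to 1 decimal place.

Perpendicular speed = 1.080 m/s; crossing time = 174 / 1.080 = 161.111 s.
Net downstream speed = 0.640 m/s.
Drift = 0.640 × 161.111 = 103.111 m (downstream).

103.1 m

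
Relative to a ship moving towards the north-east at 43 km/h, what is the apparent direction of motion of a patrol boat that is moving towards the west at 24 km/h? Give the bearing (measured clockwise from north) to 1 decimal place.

Taking east as x and north as y: patrol boat velocity = (-24.000, 0.000) km/h; ship velocity = (30.406, 30.406) km/h.
Velocity of patrol boat relative to ship = (-24.000, 0.000) − (30.406, 30.406) = (-54.406, -30.406) km/h.
Bearing = atan2(-54.41, -30.41) = 240.80° clockwise from north.

240.8°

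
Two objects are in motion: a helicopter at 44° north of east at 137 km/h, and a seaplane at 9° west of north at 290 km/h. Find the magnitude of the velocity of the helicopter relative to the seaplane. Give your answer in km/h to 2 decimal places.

Taking east as x and north as y: helicopter velocity = (98.550, 95.168) km/h; seaplane velocity = (-45.366, 286.430) km/h.
Velocity of helicopter relative to seaplane = (98.550, 95.168) − (-45.366, 286.430) = (143.916, -191.261) km/h.
Magnitude = |(143.916, -191.261)| = 239.359 km/h.

239.36 km/h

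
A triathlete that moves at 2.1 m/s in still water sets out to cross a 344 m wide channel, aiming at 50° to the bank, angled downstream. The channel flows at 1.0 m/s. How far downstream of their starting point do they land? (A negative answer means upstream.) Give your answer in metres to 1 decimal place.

502.5 m

Perpendicular speed = 1.609 m/s; crossing time = 344 / 1.609 = 213.838 s.
Net downstream speed = 2.350 m/s.
Drift = 2.350 × 213.838 = 502.488 m (downstream).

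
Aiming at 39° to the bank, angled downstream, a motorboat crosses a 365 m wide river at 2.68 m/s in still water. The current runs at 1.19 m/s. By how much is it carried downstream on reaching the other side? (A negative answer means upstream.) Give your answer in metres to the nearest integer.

Perpendicular speed = 1.687 m/s; crossing time = 365 / 1.687 = 216.414 s.
Net downstream speed = 3.273 m/s.
Drift = 3.273 × 216.414 = 708.271 m (downstream).

708 m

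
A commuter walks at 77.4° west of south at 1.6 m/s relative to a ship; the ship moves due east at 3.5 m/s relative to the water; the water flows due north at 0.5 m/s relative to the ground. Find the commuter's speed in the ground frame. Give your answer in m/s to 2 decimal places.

In east/north components (m/s): commuter relative to ship = (-1.561, -0.349); ship relative to water = (3.500, 0.000); water relative to ground = (0.000, 0.500).
Sum = (1.939, 0.151) m/s.
Speed = |(1.939, 0.151)| = 1.944 m/s.

1.94 m/s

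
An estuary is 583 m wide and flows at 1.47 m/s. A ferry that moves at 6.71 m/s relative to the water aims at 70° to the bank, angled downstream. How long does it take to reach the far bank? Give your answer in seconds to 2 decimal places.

The component of the ferry's velocity perpendicular to the bank is 6.71 × sin 70° = 6.305 m/s.
Only the cross-stream component determines the crossing time; the current contributes nothing perpendicular to the bank.
Time = 583 / 6.305 = 92.461 s.

92.46 s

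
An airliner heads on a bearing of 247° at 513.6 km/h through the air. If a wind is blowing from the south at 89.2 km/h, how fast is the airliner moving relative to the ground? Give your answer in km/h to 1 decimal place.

485.7 km/h

Taking east as x and north as y: velocity relative to the air = (-472.771, -200.680) km/h; the air relative to ground = (0.000, 89.200) km/h.
Velocity relative to ground = (-472.771, -200.680) + (0.000, 89.200) = (-472.771, -111.480) km/h.
Speed = |(-472.771, -111.480)| = 485.737 km/h.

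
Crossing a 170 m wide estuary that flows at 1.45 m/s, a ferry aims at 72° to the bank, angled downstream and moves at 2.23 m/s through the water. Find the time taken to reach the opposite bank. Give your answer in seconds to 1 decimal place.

80.2 s

The component of the ferry's velocity perpendicular to the bank is 2.23 × sin 72° = 2.121 m/s.
The current is parallel to the bank, so it does not affect the crossing time.
Time = 170 / 2.121 = 80.156 s.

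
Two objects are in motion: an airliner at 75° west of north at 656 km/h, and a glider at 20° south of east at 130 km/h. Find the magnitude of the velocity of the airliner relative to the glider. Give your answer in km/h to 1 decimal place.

785.6 km/h

Taking east as x and north as y: airliner velocity = (-633.647, 169.785) km/h; glider velocity = (122.160, -44.463) km/h.
Velocity of airliner relative to glider = (-633.647, 169.785) − (122.160, -44.463) = (-755.807, 214.248) km/h.
Magnitude = |(-755.807, 214.248)| = 785.587 km/h.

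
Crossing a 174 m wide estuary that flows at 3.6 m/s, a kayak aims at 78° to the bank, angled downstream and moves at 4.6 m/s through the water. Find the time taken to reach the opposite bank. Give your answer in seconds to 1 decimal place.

38.7 s

The component of the kayak's velocity perpendicular to the bank is 4.6 × sin 78° = 4.499 m/s.
The current is parallel to the bank, so it does not affect the crossing time.
Time = 174 / 4.499 = 38.671 s.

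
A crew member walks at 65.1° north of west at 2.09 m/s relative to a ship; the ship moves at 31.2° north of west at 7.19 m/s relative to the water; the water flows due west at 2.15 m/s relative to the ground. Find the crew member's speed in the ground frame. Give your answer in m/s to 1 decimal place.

10.8 m/s

In east/north components (m/s): crew member relative to ship = (-0.880, 1.896); ship relative to water = (-6.150, 3.725); water relative to ground = (-2.150, 0.000).
Sum = (-9.180, 5.620) m/s.
Speed = |(-9.180, 5.620)| = 10.764 m/s.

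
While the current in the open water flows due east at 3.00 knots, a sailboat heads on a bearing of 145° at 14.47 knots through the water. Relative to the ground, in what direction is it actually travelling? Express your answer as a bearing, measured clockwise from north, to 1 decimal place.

Taking east as x and north as y: velocity relative to the water = (8.300, -11.853) knots; the water relative to ground = (3.000, 0.000) knots.
Velocity relative to ground = (8.300, -11.853) + (3.000, 0.000) = (11.300, -11.853) knots.
Bearing = atan2(11.30, -11.85) = 136.37° clockwise from north.

136.4°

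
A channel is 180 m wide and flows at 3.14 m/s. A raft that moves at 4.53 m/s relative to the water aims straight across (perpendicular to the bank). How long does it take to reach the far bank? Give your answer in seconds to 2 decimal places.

The component of the raft's velocity perpendicular to the bank is 4.53 m/s.
Only the cross-stream component determines the crossing time; the current contributes nothing perpendicular to the bank.
Time = 180 / 4.530 = 39.735 s.

39.74 s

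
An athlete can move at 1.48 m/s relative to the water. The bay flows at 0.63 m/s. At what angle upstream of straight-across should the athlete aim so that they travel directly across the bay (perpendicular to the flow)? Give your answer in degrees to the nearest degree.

25°

To cancel the current, the upstream component of the athlete's velocity must equal the flow: 1.48 sin θ = 0.63.
sin θ = 0.63 / 1.48 = 0.4257.
θ = arcsin(0.4257) = 25.193°.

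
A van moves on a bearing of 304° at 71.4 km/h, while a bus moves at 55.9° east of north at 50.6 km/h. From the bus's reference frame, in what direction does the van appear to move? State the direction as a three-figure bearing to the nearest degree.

Taking east as x and north as y: van velocity = (-59.193, 39.926) km/h; bus velocity = (41.900, 28.368) km/h.
Velocity of van relative to bus = (-59.193, 39.926) − (41.900, 28.368) = (-101.093, 11.558) km/h.
Bearing = atan2(-101.09, 11.56) = 276.52° clockwise from north.

277°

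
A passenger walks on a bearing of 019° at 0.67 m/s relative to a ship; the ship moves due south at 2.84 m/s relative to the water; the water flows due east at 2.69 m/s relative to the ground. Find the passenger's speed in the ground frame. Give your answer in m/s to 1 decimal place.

In east/north components (m/s): passenger relative to ship = (0.218, 0.633); ship relative to water = (0.000, -2.840); water relative to ground = (2.690, 0.000).
Sum = (2.908, -2.207) m/s.
Speed = |(2.908, -2.207)| = 3.650 m/s.

3.7 m/s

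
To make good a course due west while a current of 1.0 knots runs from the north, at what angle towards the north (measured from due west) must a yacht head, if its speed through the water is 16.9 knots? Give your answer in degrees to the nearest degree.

The current pushes perpendicular to the desired track; the heading must have a component into the current equal to 1.0 knots: 16.9 sin θ = 1.0.
sin θ = 0.0592, so θ = 3.392°.

3°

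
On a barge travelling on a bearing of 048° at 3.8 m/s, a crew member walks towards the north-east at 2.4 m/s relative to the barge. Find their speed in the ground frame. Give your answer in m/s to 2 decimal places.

Taking east as x and north as y: barge velocity = (2.824, 2.543) m/s; crew member velocity relative to barge = (1.697, 1.697) m/s.
Velocity relative to ground = (2.824, 2.543) + (1.697, 1.697) = (4.521, 4.240) m/s.
Speed = |(4.521, 4.240)| = 6.198 m/s.

6.20 m/s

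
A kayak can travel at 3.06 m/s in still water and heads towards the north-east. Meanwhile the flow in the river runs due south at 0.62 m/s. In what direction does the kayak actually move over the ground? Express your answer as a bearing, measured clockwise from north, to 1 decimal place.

054.5°

Taking east as x and north as y: velocity relative to the water = (2.164, 2.164) m/s; the water relative to ground = (0.000, -0.620) m/s.
Velocity relative to ground = (2.164, 2.164) + (0.000, -0.620) = (2.164, 1.544) m/s.
Bearing = atan2(2.16, 1.54) = 54.49° clockwise from north.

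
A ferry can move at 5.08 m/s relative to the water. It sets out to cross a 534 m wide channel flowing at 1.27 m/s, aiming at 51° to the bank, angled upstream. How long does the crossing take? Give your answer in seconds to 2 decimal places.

135.26 s

The component of the ferry's velocity perpendicular to the bank is 5.08 × sin 51° = 3.948 m/s.
The current is parallel to the bank, so it does not affect the crossing time.
Time = 534 / 3.948 = 135.262 s.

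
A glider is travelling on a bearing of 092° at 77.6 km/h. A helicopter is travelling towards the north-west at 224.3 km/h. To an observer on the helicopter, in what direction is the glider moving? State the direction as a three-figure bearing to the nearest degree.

Taking east as x and north as y: glider velocity = (77.553, -2.708) km/h; helicopter velocity = (-158.604, 158.604) km/h.
Velocity of glider relative to helicopter = (77.553, -2.708) − (-158.604, 158.604) = (236.157, -161.312) km/h.
Bearing = atan2(236.16, -161.31) = 124.34° clockwise from north.

124°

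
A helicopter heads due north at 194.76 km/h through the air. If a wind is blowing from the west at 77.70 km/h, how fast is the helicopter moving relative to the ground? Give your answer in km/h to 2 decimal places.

209.69 km/h

Taking east as x and north as y: velocity relative to the air = (0.000, 194.760) km/h; the air relative to ground = (77.700, 0.000) km/h.
Velocity relative to ground = (0.000, 194.760) + (77.700, 0.000) = (77.700, 194.760) km/h.
Speed = |(77.700, 194.760)| = 209.687 km/h.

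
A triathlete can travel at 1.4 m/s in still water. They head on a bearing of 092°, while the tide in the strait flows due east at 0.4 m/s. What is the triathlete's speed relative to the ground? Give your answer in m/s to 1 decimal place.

Taking east as x and north as y: velocity relative to the water = (1.399, -0.049) m/s; the water relative to ground = (0.400, 0.000) m/s.
Velocity relative to ground = (1.399, -0.049) + (0.400, 0.000) = (1.799, -0.049) m/s.
Speed = |(1.799, -0.049)| = 1.800 m/s.

1.8 m/s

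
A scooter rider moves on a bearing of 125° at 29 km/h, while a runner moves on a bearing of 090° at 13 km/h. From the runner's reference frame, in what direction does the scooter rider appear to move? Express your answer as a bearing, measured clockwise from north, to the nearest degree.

Taking east as x and north as y: scooter rider velocity = (23.755, -16.634) km/h; runner velocity = (13.000, 0.000) km/h.
Velocity of scooter rider relative to runner = (23.755, -16.634) − (13.000, 0.000) = (10.755, -16.634) km/h.
Bearing = atan2(10.76, -16.63) = 147.11° clockwise from north.

147°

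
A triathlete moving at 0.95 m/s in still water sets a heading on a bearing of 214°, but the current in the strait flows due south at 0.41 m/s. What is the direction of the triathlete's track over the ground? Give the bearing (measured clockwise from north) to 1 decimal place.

Taking east as x and north as y: velocity relative to the water = (-0.531, -0.788) m/s; the water relative to ground = (0.000, -0.410) m/s.
Velocity relative to ground = (-0.531, -0.788) + (0.000, -0.410) = (-0.531, -1.198) m/s.
Bearing = atan2(-0.53, -1.20) = 203.92° clockwise from north.

203.9°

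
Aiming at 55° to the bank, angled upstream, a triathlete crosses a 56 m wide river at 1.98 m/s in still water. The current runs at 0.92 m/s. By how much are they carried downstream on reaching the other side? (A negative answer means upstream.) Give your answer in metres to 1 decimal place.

-7.4 m

Perpendicular speed = 1.622 m/s; crossing time = 56 / 1.622 = 34.527 s.
Net downstream speed = -0.216 m/s.
Drift = -0.216 × 34.527 = -7.447 m (upstream).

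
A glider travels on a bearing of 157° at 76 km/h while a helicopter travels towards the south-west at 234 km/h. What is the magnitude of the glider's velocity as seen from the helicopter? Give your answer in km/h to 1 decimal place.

Taking east as x and north as y: glider velocity = (29.696, -69.958) km/h; helicopter velocity = (-165.463, -165.463) km/h.
Velocity of glider relative to helicopter = (29.696, -69.958) − (-165.463, -165.463) = (195.159, 95.505) km/h.
Magnitude = |(195.159, 95.505)| = 217.274 km/h.

217.3 km/h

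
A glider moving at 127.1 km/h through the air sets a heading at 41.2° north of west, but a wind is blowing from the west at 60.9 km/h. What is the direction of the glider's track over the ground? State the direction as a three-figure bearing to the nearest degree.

Taking east as x and north as y: velocity relative to the air = (-95.632, 83.719) km/h; the air relative to ground = (60.900, 0.000) km/h.
Velocity relative to ground = (-95.632, 83.719) + (60.900, 0.000) = (-34.732, 83.719) km/h.
Bearing = atan2(-34.73, 83.72) = 337.47° clockwise from north.

337°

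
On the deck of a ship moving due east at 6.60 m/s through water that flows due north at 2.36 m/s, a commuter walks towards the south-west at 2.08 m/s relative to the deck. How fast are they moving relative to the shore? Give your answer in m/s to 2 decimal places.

5.21 m/s

In east/north components (m/s): commuter relative to ship = (-1.471, -1.471); ship relative to water = (6.600, 0.000); water relative to ground = (0.000, 2.360).
Sum = (5.129, 0.889) m/s.
Speed = |(5.129, 0.889)| = 5.206 m/s.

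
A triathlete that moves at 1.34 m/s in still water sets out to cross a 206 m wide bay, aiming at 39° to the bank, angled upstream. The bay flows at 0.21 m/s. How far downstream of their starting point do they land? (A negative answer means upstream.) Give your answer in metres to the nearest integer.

-203 m

Perpendicular speed = 0.843 m/s; crossing time = 206 / 0.843 = 244.282 s.
Net downstream speed = -0.831 m/s.
Drift = -0.831 × 244.282 = -203.090 m (upstream).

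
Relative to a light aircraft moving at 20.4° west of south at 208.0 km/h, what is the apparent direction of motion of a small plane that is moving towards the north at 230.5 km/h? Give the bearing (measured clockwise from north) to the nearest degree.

Taking east as x and north as y: small plane velocity = (0.000, 230.500) km/h; light aircraft velocity = (-72.503, -194.955) km/h.
Velocity of small plane relative to light aircraft = (0.000, 230.500) − (-72.503, -194.955) = (72.503, 425.455) km/h.
Bearing = atan2(72.50, 425.45) = 9.67° clockwise from north.

010°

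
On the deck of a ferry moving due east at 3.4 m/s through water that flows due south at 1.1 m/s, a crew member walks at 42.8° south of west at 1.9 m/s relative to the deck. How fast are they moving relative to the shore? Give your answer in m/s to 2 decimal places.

In east/north components (m/s): crew member relative to ferry = (-1.394, -1.291); ferry relative to water = (3.400, 0.000); water relative to ground = (0.000, -1.100).
Sum = (2.006, -2.391) m/s.
Speed = |(2.006, -2.391)| = 3.121 m/s.

3.12 m/s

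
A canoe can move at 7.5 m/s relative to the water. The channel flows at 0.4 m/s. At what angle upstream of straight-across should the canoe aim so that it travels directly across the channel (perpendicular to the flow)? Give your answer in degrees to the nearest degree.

3°

To cancel the current, the upstream component of the canoe's velocity must equal the flow: 7.5 sin θ = 0.4.
sin θ = 0.4 / 7.5 = 0.0533.
θ = arcsin(0.0533) = 3.057°.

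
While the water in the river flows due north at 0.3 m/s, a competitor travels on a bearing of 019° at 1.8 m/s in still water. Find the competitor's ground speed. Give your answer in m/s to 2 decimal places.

Taking east as x and north as y: velocity relative to the water = (0.586, 1.702) m/s; the water relative to ground = (0.000, 0.300) m/s.
Velocity relative to ground = (0.586, 1.702) + (0.000, 0.300) = (0.586, 2.002) m/s.
Speed = |(0.586, 2.002)| = 2.086 m/s.

2.09 m/s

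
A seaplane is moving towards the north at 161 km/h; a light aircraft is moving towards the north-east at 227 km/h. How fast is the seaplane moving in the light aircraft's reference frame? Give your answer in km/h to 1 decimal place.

160.5 km/h

Taking east as x and north as y: seaplane velocity = (0.000, 161.000) km/h; light aircraft velocity = (160.513, 160.513) km/h.
Velocity of seaplane relative to light aircraft = (0.000, 161.000) − (160.513, 160.513) = (-160.513, 0.487) km/h.
Magnitude = |(-160.513, 0.487)| = 160.514 km/h.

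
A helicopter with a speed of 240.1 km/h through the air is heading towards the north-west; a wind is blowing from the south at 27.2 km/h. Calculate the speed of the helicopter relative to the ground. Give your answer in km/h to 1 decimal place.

260.0 km/h

Taking east as x and north as y: velocity relative to the air = (-169.776, 169.776) km/h; the air relative to ground = (0.000, 27.200) km/h.
Velocity relative to ground = (-169.776, 169.776) + (0.000, 27.200) = (-169.776, 196.976) km/h.
Speed = |(-169.776, 196.976)| = 260.046 km/h.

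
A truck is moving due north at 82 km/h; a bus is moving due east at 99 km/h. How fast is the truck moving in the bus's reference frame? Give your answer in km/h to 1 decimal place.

Taking east as x and north as y: truck velocity = (0.000, 82.000) km/h; bus velocity = (99.000, 0.000) km/h.
Velocity of truck relative to bus = (0.000, 82.000) − (99.000, 0.000) = (-99.000, 82.000) km/h.
Magnitude = |(-99.000, 82.000)| = 128.550 km/h.

128.5 km/h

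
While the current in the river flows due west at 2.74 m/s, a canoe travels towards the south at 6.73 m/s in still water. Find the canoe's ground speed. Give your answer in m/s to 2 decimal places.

7.27 m/s

Taking east as x and north as y: velocity relative to the water = (0.000, -6.730) m/s; the water relative to ground = (-2.740, 0.000) m/s.
Velocity relative to ground = (0.000, -6.730) + (-2.740, 0.000) = (-2.740, -6.730) m/s.
Speed = |(-2.740, -6.730)| = 7.266 m/s.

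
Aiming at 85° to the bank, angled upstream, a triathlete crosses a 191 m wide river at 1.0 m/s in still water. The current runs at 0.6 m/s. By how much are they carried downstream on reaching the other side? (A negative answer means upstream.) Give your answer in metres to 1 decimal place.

Perpendicular speed = 0.996 m/s; crossing time = 191 / 0.996 = 191.730 s.
Net downstream speed = 0.513 m/s.
Drift = 0.513 × 191.730 = 98.327 m (downstream).

98.3 m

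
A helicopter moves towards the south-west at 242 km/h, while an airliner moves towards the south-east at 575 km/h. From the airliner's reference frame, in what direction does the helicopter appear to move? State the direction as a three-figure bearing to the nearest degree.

Taking east as x and north as y: helicopter velocity = (-171.120, -171.120) km/h; airliner velocity = (406.586, -406.586) km/h.
Velocity of helicopter relative to airliner = (-171.120, -171.120) − (406.586, -406.586) = (-577.706, 235.467) km/h.
Bearing = atan2(-577.71, 235.47) = 292.18° clockwise from north.

292°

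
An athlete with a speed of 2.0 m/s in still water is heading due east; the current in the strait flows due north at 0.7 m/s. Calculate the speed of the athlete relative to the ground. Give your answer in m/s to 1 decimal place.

2.1 m/s

Taking east as x and north as y: velocity relative to the water = (2.000, 0.000) m/s; the water relative to ground = (0.000, 0.700) m/s.
Velocity relative to ground = (2.000, 0.000) + (0.000, 0.700) = (2.000, 0.700) m/s.
Speed = |(2.000, 0.700)| = 2.119 m/s.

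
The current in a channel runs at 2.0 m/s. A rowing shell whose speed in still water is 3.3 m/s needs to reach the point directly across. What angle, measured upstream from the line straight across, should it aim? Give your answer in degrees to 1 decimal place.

37.3°

To cancel the current, the upstream component of the rowing shell's velocity must equal the flow: 3.3 sin θ = 2.0.
sin θ = 2.0 / 3.3 = 0.6061.
θ = arcsin(0.6061) = 37.305°.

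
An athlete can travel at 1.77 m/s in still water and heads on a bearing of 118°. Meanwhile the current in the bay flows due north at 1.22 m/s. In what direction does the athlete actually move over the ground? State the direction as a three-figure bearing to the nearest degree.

076°

Taking east as x and north as y: velocity relative to the water = (1.563, -0.831) m/s; the water relative to ground = (0.000, 1.220) m/s.
Velocity relative to ground = (1.563, -0.831) + (0.000, 1.220) = (1.563, 0.389) m/s.
Bearing = atan2(1.56, 0.39) = 76.02° clockwise from north.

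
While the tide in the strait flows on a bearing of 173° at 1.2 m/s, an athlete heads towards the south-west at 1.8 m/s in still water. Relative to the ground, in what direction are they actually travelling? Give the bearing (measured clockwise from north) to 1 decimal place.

Taking east as x and north as y: velocity relative to the water = (-1.273, -1.273) m/s; the water relative to ground = (0.146, -1.191) m/s.
Velocity relative to ground = (-1.273, -1.273) + (0.146, -1.191) = (-1.127, -2.464) m/s.
Bearing = atan2(-1.13, -2.46) = 204.57° clockwise from north.

204.6°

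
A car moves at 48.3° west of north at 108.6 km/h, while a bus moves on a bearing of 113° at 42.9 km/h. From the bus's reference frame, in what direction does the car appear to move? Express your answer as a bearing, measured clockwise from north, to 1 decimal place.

Taking east as x and north as y: car velocity = (-81.085, 72.244) km/h; bus velocity = (39.490, -16.762) km/h.
Velocity of car relative to bus = (-81.085, 72.244) − (39.490, -16.762) = (-120.575, 89.006) km/h.
Bearing = atan2(-120.57, 89.01) = 306.43° clockwise from north.

306.4°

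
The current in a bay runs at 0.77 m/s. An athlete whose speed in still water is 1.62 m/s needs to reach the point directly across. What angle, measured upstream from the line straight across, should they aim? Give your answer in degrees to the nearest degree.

28°

To cancel the current, the upstream component of the athlete's velocity must equal the flow: 1.62 sin θ = 0.77.
sin θ = 0.77 / 1.62 = 0.4753.
θ = arcsin(0.4753) = 28.379°.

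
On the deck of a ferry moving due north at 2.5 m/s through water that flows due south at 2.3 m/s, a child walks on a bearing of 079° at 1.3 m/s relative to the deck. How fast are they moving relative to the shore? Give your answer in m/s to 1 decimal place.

1.4 m/s

In east/north components (m/s): child relative to ferry = (1.276, 0.248); ferry relative to water = (0.000, 2.500); water relative to ground = (0.000, -2.300).
Sum = (1.276, 0.448) m/s.
Speed = |(1.276, 0.448)| = 1.352 m/s.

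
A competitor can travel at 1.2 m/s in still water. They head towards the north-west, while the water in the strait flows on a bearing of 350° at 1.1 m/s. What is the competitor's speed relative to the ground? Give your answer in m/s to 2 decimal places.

2.19 m/s

Taking east as x and north as y: velocity relative to the water = (-0.849, 0.849) m/s; the water relative to ground = (-0.191, 1.083) m/s.
Velocity relative to ground = (-0.849, 0.849) + (-0.191, 1.083) = (-1.040, 1.932) m/s.
Speed = |(-1.040, 1.932)| = 2.194 m/s.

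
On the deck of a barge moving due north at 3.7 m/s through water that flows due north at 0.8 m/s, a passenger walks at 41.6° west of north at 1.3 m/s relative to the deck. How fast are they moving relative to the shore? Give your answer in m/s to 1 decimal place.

5.5 m/s

In east/north components (m/s): passenger relative to barge = (-0.863, 0.972); barge relative to water = (0.000, 3.700); water relative to ground = (0.000, 0.800).
Sum = (-0.863, 5.472) m/s.
Speed = |(-0.863, 5.472)| = 5.540 m/s.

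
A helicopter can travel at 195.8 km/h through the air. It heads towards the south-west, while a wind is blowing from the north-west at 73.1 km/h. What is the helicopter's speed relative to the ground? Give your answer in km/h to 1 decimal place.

Taking east as x and north as y: velocity relative to the air = (-138.452, -138.452) km/h; the air relative to ground = (51.690, -51.690) km/h.
Velocity relative to ground = (-138.452, -138.452) + (51.690, -51.690) = (-86.762, -190.141) km/h.
Speed = |(-86.762, -190.141)| = 209.001 km/h.

209.0 km/h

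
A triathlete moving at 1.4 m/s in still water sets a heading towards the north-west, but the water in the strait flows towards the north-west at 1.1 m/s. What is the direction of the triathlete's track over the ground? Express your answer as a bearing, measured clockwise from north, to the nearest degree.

Taking east as x and north as y: velocity relative to the water = (-0.990, 0.990) m/s; the water relative to ground = (-0.778, 0.778) m/s.
Velocity relative to ground = (-0.990, 0.990) + (-0.778, 0.778) = (-1.768, 1.768) m/s.
Bearing = atan2(-1.77, 1.77) = 315.00° clockwise from north.

315°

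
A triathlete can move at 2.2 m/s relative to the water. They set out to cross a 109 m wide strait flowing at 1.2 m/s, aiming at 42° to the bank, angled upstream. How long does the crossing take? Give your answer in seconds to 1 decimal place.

74.0 s

The component of the triathlete's velocity perpendicular to the bank is 2.2 × sin 42° = 1.472 m/s.
The current is parallel to the bank, so it does not affect the crossing time.
Time = 109 / 1.472 = 74.045 s.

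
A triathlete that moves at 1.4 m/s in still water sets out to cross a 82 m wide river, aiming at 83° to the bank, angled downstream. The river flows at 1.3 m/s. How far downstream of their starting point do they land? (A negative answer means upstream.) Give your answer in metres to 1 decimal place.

Perpendicular speed = 1.390 m/s; crossing time = 82 / 1.390 = 59.011 s.
Net downstream speed = 1.471 m/s.
Drift = 1.471 × 59.011 = 86.783 m (downstream).

86.8 m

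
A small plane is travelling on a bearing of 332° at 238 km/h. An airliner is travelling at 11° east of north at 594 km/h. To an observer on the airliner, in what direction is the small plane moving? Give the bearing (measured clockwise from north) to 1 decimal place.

211.1°

Taking east as x and north as y: small plane velocity = (-111.734, 210.142) km/h; airliner velocity = (113.341, 583.087) km/h.
Velocity of small plane relative to airliner = (-111.734, 210.142) − (113.341, 583.087) = (-225.075, -372.945) km/h.
Bearing = atan2(-225.07, -372.95) = 211.11° clockwise from north.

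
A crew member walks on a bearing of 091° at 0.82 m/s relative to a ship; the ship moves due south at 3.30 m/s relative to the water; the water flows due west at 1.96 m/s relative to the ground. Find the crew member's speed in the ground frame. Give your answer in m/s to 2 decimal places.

3.50 m/s

In east/north components (m/s): crew member relative to ship = (0.820, -0.014); ship relative to water = (0.000, -3.300); water relative to ground = (-1.960, 0.000).
Sum = (-1.140, -3.314) m/s.
Speed = |(-1.140, -3.314)| = 3.505 m/s.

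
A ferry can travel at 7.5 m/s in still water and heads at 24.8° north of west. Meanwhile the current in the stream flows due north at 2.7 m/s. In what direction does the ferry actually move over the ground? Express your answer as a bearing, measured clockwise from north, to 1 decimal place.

310.7°

Taking east as x and north as y: velocity relative to the water = (-6.808, 3.146) m/s; the water relative to ground = (0.000, 2.700) m/s.
Velocity relative to ground = (-6.808, 3.146) + (0.000, 2.700) = (-6.808, 5.846) m/s.
Bearing = atan2(-6.81, 5.85) = 310.65° clockwise from north.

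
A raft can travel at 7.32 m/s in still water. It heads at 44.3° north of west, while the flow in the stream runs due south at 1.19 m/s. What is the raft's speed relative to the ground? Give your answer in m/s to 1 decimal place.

6.5 m/s

Taking east as x and north as y: velocity relative to the water = (-5.239, 5.112) m/s; the water relative to ground = (0.000, -1.190) m/s.
Velocity relative to ground = (-5.239, 5.112) + (0.000, -1.190) = (-5.239, 3.922) m/s.
Speed = |(-5.239, 3.922)| = 6.545 m/s.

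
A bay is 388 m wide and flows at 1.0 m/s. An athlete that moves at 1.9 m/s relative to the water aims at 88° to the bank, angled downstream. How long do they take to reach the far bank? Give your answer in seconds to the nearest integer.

The component of the athlete's velocity perpendicular to the bank is 1.9 × sin 88° = 1.899 m/s.
The current is parallel to the bank, so it does not affect the crossing time.
Time = 388 / 1.899 = 204.335 s.

204 s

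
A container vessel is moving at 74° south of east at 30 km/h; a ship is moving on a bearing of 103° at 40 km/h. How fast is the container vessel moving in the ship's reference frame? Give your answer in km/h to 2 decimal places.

36.56 km/h

Taking east as x and north as y: container vessel velocity = (8.269, -28.838) km/h; ship velocity = (38.975, -8.998) km/h.
Velocity of container vessel relative to ship = (8.269, -28.838) − (38.975, -8.998) = (-30.706, -19.840) km/h.
Magnitude = |(-30.706, -19.840)| = 36.558 km/h.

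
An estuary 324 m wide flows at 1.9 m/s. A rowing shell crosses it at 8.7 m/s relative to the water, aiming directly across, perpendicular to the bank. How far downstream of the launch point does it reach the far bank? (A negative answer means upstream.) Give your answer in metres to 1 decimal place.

70.8 m

Perpendicular speed = 8.700 m/s; crossing time = 324 / 8.700 = 37.241 s.
Net downstream speed = 1.900 m/s.
Drift = 1.900 × 37.241 = 70.759 m (downstream).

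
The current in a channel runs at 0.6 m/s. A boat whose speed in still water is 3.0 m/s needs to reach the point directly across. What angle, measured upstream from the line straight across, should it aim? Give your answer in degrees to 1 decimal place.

To cancel the current, the upstream component of the boat's velocity must equal the flow: 3.0 sin θ = 0.6.
sin θ = 0.6 / 3.0 = 0.2000.
θ = arcsin(0.2000) = 11.537°.

11.5°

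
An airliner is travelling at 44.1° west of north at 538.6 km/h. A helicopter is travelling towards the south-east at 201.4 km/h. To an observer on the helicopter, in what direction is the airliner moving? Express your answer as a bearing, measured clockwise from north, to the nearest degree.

316°

Taking east as x and north as y: airliner velocity = (-374.819, 386.783) km/h; helicopter velocity = (142.411, -142.411) km/h.
Velocity of airliner relative to helicopter = (-374.819, 386.783) − (142.411, -142.411) = (-517.230, 529.194) km/h.
Bearing = atan2(-517.23, 529.19) = 315.66° clockwise from north.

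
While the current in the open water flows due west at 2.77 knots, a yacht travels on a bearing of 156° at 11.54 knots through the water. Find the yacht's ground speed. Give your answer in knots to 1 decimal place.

10.7 knots

Taking east as x and north as y: velocity relative to the water = (4.694, -10.542) knots; the water relative to ground = (-2.770, 0.000) knots.
Velocity relative to ground = (4.694, -10.542) + (-2.770, 0.000) = (1.924, -10.542) knots.
Speed = |(1.924, -10.542)| = 10.716 knots.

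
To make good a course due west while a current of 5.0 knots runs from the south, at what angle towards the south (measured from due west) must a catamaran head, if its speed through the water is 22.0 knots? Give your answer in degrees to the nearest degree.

The current pushes perpendicular to the desired track; the heading must have a component into the current equal to 5.0 knots: 22.0 sin θ = 5.0.
sin θ = 0.2273, so θ = 13.137°.

13°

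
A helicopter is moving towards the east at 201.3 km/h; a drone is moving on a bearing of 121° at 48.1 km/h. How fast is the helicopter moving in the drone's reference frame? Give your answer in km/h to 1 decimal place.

Taking east as x and north as y: helicopter velocity = (201.300, 0.000) km/h; drone velocity = (41.230, -24.773) km/h.
Velocity of helicopter relative to drone = (201.300, 0.000) − (41.230, -24.773) = (160.070, 24.773) km/h.
Magnitude = |(160.070, 24.773)| = 161.976 km/h.

162.0 km/h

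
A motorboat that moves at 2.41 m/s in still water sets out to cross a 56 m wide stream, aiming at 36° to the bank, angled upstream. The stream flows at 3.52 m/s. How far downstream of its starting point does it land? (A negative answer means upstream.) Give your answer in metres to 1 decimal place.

Perpendicular speed = 1.417 m/s; crossing time = 56 / 1.417 = 39.532 s.
Net downstream speed = 1.570 m/s.
Drift = 1.570 × 39.532 = 62.076 m (downstream).

62.1 m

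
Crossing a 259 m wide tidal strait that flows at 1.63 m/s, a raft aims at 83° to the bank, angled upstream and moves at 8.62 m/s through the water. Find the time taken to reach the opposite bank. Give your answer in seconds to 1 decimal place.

30.3 s

The component of the raft's velocity perpendicular to the bank is 8.62 × sin 83° = 8.556 m/s.
The current is parallel to the bank, so it does not affect the crossing time.
Time = 259 / 8.556 = 30.272 s.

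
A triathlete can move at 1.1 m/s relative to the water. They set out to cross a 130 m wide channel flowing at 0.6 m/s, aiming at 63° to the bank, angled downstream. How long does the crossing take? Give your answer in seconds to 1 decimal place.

132.6 s

The component of the triathlete's velocity perpendicular to the bank is 1.1 × sin 63° = 0.980 m/s.
The current is parallel to the bank, so it does not affect the crossing time.
Time = 130 / 0.980 = 132.639 s.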